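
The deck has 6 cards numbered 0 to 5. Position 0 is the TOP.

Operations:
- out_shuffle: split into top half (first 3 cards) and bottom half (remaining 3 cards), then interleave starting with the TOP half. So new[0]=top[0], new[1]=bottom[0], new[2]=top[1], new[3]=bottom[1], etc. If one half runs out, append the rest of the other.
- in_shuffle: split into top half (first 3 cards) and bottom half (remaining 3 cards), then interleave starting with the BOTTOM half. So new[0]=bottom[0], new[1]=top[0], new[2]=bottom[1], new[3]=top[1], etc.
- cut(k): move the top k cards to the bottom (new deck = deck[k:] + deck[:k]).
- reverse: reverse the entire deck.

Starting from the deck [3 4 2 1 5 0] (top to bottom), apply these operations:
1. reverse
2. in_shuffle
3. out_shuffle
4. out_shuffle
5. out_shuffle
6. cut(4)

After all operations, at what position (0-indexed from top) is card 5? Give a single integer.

Answer: 0

Derivation:
After op 1 (reverse): [0 5 1 2 4 3]
After op 2 (in_shuffle): [2 0 4 5 3 1]
After op 3 (out_shuffle): [2 5 0 3 4 1]
After op 4 (out_shuffle): [2 3 5 4 0 1]
After op 5 (out_shuffle): [2 4 3 0 5 1]
After op 6 (cut(4)): [5 1 2 4 3 0]
Card 5 is at position 0.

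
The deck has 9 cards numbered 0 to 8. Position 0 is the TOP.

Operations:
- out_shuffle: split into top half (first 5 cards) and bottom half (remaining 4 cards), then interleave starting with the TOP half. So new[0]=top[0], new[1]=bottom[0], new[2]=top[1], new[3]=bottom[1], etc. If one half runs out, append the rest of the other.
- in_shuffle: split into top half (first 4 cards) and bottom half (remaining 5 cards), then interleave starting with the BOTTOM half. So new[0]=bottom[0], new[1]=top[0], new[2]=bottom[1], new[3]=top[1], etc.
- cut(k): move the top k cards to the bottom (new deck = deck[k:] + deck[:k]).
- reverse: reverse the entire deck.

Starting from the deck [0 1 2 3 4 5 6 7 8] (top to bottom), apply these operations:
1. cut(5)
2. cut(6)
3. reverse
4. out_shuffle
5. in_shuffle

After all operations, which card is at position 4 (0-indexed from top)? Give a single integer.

After op 1 (cut(5)): [5 6 7 8 0 1 2 3 4]
After op 2 (cut(6)): [2 3 4 5 6 7 8 0 1]
After op 3 (reverse): [1 0 8 7 6 5 4 3 2]
After op 4 (out_shuffle): [1 5 0 4 8 3 7 2 6]
After op 5 (in_shuffle): [8 1 3 5 7 0 2 4 6]
Position 4: card 7.

Answer: 7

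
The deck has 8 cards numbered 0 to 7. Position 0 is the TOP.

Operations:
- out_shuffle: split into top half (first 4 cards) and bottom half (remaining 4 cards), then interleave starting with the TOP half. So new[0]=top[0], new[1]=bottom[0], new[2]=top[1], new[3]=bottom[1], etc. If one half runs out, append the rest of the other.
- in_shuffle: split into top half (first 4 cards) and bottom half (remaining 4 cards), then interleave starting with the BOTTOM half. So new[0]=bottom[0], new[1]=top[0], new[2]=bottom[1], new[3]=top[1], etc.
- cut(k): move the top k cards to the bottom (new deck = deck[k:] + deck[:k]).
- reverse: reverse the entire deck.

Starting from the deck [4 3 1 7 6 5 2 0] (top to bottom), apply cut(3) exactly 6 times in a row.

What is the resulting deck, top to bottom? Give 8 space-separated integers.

Answer: 1 7 6 5 2 0 4 3

Derivation:
After op 1 (cut(3)): [7 6 5 2 0 4 3 1]
After op 2 (cut(3)): [2 0 4 3 1 7 6 5]
After op 3 (cut(3)): [3 1 7 6 5 2 0 4]
After op 4 (cut(3)): [6 5 2 0 4 3 1 7]
After op 5 (cut(3)): [0 4 3 1 7 6 5 2]
After op 6 (cut(3)): [1 7 6 5 2 0 4 3]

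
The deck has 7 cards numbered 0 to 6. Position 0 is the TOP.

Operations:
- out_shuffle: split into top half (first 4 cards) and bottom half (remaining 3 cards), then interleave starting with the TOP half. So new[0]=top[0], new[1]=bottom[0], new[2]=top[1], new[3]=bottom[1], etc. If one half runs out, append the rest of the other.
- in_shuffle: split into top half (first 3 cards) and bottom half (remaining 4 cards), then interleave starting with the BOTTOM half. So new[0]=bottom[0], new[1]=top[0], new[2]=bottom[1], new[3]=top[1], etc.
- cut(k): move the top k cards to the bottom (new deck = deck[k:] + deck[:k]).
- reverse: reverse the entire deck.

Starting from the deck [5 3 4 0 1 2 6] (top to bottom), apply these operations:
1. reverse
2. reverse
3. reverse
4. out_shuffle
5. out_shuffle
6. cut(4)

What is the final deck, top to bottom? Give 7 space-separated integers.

After op 1 (reverse): [6 2 1 0 4 3 5]
After op 2 (reverse): [5 3 4 0 1 2 6]
After op 3 (reverse): [6 2 1 0 4 3 5]
After op 4 (out_shuffle): [6 4 2 3 1 5 0]
After op 5 (out_shuffle): [6 1 4 5 2 0 3]
After op 6 (cut(4)): [2 0 3 6 1 4 5]

Answer: 2 0 3 6 1 4 5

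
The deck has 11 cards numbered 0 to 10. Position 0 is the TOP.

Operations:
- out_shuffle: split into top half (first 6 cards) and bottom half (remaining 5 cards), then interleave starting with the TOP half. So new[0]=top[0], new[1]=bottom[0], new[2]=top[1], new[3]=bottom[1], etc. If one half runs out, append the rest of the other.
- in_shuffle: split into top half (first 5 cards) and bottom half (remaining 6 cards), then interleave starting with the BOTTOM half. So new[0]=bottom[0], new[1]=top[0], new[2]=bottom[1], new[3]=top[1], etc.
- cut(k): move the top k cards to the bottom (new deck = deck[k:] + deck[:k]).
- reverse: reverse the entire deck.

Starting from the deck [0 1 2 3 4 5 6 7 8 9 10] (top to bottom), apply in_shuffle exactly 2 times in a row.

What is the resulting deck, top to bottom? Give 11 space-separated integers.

Answer: 2 5 8 0 3 6 9 1 4 7 10

Derivation:
After op 1 (in_shuffle): [5 0 6 1 7 2 8 3 9 4 10]
After op 2 (in_shuffle): [2 5 8 0 3 6 9 1 4 7 10]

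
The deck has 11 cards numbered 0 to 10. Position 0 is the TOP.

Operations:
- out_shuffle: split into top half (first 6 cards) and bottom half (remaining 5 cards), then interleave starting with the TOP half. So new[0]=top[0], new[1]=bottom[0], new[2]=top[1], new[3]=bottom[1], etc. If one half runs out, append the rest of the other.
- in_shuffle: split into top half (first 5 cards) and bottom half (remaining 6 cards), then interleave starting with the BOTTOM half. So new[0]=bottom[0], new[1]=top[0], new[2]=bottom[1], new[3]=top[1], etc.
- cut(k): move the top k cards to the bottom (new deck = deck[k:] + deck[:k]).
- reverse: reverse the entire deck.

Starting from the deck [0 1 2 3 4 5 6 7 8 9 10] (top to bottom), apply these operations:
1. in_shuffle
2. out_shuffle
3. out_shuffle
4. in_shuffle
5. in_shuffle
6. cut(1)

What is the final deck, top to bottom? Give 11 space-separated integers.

After op 1 (in_shuffle): [5 0 6 1 7 2 8 3 9 4 10]
After op 2 (out_shuffle): [5 8 0 3 6 9 1 4 7 10 2]
After op 3 (out_shuffle): [5 1 8 4 0 7 3 10 6 2 9]
After op 4 (in_shuffle): [7 5 3 1 10 8 6 4 2 0 9]
After op 5 (in_shuffle): [8 7 6 5 4 3 2 1 0 10 9]
After op 6 (cut(1)): [7 6 5 4 3 2 1 0 10 9 8]

Answer: 7 6 5 4 3 2 1 0 10 9 8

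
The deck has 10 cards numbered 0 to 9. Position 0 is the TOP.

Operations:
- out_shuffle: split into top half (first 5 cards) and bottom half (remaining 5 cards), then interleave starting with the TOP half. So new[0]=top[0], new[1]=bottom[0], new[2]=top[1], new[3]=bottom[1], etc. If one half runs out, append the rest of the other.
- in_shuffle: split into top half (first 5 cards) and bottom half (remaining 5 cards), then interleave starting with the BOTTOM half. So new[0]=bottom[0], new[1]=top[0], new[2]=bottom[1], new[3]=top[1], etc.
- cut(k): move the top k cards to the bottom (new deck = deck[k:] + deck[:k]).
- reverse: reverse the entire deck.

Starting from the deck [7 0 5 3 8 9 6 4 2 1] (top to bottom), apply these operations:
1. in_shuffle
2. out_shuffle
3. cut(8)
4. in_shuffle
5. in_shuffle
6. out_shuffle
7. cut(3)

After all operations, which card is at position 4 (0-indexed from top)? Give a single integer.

Answer: 7

Derivation:
After op 1 (in_shuffle): [9 7 6 0 4 5 2 3 1 8]
After op 2 (out_shuffle): [9 5 7 2 6 3 0 1 4 8]
After op 3 (cut(8)): [4 8 9 5 7 2 6 3 0 1]
After op 4 (in_shuffle): [2 4 6 8 3 9 0 5 1 7]
After op 5 (in_shuffle): [9 2 0 4 5 6 1 8 7 3]
After op 6 (out_shuffle): [9 6 2 1 0 8 4 7 5 3]
After op 7 (cut(3)): [1 0 8 4 7 5 3 9 6 2]
Position 4: card 7.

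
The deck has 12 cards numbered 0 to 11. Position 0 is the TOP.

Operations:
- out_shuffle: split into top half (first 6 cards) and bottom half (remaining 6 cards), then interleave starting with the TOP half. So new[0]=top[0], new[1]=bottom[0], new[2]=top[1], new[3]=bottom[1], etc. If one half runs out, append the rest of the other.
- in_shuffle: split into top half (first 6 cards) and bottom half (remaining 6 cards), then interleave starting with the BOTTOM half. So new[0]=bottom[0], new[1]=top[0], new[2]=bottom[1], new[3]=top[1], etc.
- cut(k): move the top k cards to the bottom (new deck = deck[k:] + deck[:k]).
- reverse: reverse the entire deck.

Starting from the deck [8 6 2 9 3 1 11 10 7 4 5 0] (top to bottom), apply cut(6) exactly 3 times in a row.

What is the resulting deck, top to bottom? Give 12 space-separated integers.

After op 1 (cut(6)): [11 10 7 4 5 0 8 6 2 9 3 1]
After op 2 (cut(6)): [8 6 2 9 3 1 11 10 7 4 5 0]
After op 3 (cut(6)): [11 10 7 4 5 0 8 6 2 9 3 1]

Answer: 11 10 7 4 5 0 8 6 2 9 3 1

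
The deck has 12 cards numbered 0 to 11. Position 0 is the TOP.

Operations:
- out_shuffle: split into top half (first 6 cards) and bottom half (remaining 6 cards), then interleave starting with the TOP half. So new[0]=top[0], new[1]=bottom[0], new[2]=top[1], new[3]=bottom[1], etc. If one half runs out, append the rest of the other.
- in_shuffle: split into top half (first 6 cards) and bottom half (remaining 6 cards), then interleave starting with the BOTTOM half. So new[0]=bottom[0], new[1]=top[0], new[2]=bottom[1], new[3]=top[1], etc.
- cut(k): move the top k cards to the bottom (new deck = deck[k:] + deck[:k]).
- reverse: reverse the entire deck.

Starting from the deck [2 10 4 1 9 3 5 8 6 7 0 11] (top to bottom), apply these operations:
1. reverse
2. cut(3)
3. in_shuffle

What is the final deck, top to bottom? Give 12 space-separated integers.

After op 1 (reverse): [11 0 7 6 8 5 3 9 1 4 10 2]
After op 2 (cut(3)): [6 8 5 3 9 1 4 10 2 11 0 7]
After op 3 (in_shuffle): [4 6 10 8 2 5 11 3 0 9 7 1]

Answer: 4 6 10 8 2 5 11 3 0 9 7 1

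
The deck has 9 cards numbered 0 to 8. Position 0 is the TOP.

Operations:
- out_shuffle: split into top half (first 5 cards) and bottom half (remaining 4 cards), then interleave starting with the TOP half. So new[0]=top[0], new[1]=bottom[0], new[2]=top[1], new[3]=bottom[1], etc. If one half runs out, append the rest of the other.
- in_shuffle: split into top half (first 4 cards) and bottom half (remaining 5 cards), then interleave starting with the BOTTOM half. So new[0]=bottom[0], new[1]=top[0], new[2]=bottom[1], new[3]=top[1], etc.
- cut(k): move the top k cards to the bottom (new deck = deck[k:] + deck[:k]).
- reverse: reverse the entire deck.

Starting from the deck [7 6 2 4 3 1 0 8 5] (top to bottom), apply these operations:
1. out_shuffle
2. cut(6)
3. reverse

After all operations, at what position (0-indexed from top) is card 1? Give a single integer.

Answer: 4

Derivation:
After op 1 (out_shuffle): [7 1 6 0 2 8 4 5 3]
After op 2 (cut(6)): [4 5 3 7 1 6 0 2 8]
After op 3 (reverse): [8 2 0 6 1 7 3 5 4]
Card 1 is at position 4.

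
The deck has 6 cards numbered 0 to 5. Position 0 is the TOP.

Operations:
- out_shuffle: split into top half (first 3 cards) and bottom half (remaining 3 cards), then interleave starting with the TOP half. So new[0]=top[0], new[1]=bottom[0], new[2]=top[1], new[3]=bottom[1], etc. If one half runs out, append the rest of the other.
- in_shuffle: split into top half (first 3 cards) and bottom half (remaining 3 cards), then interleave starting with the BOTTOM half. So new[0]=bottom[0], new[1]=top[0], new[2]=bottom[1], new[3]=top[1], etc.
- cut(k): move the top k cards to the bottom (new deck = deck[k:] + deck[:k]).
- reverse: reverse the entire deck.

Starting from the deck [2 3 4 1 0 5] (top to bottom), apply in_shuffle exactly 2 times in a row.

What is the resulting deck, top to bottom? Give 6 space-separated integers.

Answer: 3 1 5 2 4 0

Derivation:
After op 1 (in_shuffle): [1 2 0 3 5 4]
After op 2 (in_shuffle): [3 1 5 2 4 0]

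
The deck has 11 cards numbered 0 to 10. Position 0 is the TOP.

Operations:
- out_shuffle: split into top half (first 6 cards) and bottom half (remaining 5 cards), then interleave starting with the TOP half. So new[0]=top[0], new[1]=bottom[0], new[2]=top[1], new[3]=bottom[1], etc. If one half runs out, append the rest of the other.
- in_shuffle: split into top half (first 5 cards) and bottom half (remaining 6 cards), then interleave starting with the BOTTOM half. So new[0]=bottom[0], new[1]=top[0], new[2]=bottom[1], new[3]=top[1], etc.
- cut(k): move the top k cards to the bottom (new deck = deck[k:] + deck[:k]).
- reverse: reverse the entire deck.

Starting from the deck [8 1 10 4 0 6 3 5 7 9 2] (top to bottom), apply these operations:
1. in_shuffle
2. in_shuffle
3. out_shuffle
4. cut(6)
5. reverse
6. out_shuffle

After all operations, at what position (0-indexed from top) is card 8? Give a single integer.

Answer: 9

Derivation:
After op 1 (in_shuffle): [6 8 3 1 5 10 7 4 9 0 2]
After op 2 (in_shuffle): [10 6 7 8 4 3 9 1 0 5 2]
After op 3 (out_shuffle): [10 9 6 1 7 0 8 5 4 2 3]
After op 4 (cut(6)): [8 5 4 2 3 10 9 6 1 7 0]
After op 5 (reverse): [0 7 1 6 9 10 3 2 4 5 8]
After op 6 (out_shuffle): [0 3 7 2 1 4 6 5 9 8 10]
Card 8 is at position 9.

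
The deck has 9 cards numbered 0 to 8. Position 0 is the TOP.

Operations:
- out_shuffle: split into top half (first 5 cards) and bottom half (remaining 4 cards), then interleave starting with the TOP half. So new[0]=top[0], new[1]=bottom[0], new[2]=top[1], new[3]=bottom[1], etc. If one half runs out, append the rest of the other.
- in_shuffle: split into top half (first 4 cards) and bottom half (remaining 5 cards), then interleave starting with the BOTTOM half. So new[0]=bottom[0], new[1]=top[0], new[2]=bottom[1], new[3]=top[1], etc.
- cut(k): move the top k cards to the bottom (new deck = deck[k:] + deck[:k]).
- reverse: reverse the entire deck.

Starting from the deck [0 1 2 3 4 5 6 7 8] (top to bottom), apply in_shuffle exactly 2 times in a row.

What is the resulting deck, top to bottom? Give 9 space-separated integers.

After op 1 (in_shuffle): [4 0 5 1 6 2 7 3 8]
After op 2 (in_shuffle): [6 4 2 0 7 5 3 1 8]

Answer: 6 4 2 0 7 5 3 1 8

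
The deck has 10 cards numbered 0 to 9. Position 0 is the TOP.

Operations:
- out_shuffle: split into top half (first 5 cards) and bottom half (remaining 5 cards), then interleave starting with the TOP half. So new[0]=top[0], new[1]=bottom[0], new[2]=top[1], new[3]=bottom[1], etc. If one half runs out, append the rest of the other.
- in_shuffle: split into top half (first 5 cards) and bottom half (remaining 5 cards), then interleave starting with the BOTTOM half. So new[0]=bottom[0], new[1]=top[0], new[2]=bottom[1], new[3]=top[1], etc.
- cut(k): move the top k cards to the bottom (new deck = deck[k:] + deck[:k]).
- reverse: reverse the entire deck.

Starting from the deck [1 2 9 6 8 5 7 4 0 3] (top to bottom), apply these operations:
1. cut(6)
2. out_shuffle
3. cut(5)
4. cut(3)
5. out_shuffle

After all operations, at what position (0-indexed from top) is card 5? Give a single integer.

Answer: 2

Derivation:
After op 1 (cut(6)): [7 4 0 3 1 2 9 6 8 5]
After op 2 (out_shuffle): [7 2 4 9 0 6 3 8 1 5]
After op 3 (cut(5)): [6 3 8 1 5 7 2 4 9 0]
After op 4 (cut(3)): [1 5 7 2 4 9 0 6 3 8]
After op 5 (out_shuffle): [1 9 5 0 7 6 2 3 4 8]
Card 5 is at position 2.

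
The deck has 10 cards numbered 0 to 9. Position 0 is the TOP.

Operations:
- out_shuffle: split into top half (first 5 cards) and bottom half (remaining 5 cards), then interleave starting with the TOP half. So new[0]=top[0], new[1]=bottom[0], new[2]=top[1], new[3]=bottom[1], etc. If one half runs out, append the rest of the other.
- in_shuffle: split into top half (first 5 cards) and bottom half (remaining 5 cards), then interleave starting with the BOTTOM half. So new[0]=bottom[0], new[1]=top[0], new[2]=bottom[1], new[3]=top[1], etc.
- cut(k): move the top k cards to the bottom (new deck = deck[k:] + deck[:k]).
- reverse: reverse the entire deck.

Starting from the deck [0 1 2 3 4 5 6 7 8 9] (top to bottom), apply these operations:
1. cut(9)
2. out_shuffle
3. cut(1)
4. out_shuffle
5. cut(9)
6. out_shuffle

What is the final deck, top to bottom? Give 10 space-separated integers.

After op 1 (cut(9)): [9 0 1 2 3 4 5 6 7 8]
After op 2 (out_shuffle): [9 4 0 5 1 6 2 7 3 8]
After op 3 (cut(1)): [4 0 5 1 6 2 7 3 8 9]
After op 4 (out_shuffle): [4 2 0 7 5 3 1 8 6 9]
After op 5 (cut(9)): [9 4 2 0 7 5 3 1 8 6]
After op 6 (out_shuffle): [9 5 4 3 2 1 0 8 7 6]

Answer: 9 5 4 3 2 1 0 8 7 6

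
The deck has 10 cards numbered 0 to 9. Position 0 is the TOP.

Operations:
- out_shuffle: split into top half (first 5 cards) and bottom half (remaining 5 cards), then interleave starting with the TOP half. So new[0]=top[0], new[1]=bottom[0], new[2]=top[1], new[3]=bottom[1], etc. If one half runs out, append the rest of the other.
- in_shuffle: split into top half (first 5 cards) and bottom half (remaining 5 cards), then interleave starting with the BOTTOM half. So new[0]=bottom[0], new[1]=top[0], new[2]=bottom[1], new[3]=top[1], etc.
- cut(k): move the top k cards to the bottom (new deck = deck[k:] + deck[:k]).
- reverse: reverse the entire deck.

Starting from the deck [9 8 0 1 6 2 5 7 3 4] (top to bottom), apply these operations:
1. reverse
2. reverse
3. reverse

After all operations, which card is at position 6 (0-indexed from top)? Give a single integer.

Answer: 1

Derivation:
After op 1 (reverse): [4 3 7 5 2 6 1 0 8 9]
After op 2 (reverse): [9 8 0 1 6 2 5 7 3 4]
After op 3 (reverse): [4 3 7 5 2 6 1 0 8 9]
Position 6: card 1.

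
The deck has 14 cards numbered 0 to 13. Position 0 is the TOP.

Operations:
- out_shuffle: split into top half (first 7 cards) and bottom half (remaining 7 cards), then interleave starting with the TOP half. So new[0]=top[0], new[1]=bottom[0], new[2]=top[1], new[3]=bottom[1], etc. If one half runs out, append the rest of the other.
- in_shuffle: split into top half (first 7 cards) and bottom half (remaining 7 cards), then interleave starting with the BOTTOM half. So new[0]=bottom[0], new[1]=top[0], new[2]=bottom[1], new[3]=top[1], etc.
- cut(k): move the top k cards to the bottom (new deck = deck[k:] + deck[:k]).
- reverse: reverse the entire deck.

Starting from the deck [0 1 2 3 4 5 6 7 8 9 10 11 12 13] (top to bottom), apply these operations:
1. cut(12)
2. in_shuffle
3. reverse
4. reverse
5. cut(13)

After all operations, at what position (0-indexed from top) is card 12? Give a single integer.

Answer: 2

Derivation:
After op 1 (cut(12)): [12 13 0 1 2 3 4 5 6 7 8 9 10 11]
After op 2 (in_shuffle): [5 12 6 13 7 0 8 1 9 2 10 3 11 4]
After op 3 (reverse): [4 11 3 10 2 9 1 8 0 7 13 6 12 5]
After op 4 (reverse): [5 12 6 13 7 0 8 1 9 2 10 3 11 4]
After op 5 (cut(13)): [4 5 12 6 13 7 0 8 1 9 2 10 3 11]
Card 12 is at position 2.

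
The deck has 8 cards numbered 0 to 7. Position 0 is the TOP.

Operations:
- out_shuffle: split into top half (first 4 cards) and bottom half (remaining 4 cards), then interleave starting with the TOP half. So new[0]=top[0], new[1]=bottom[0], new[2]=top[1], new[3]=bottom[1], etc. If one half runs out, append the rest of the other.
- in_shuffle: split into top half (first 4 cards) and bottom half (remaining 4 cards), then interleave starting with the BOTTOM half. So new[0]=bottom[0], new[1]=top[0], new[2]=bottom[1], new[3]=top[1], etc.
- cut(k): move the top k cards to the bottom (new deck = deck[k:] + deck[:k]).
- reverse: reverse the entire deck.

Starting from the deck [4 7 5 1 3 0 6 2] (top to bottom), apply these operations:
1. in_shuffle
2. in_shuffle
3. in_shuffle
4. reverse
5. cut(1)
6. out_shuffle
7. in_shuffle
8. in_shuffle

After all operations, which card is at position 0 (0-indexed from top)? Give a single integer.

After op 1 (in_shuffle): [3 4 0 7 6 5 2 1]
After op 2 (in_shuffle): [6 3 5 4 2 0 1 7]
After op 3 (in_shuffle): [2 6 0 3 1 5 7 4]
After op 4 (reverse): [4 7 5 1 3 0 6 2]
After op 5 (cut(1)): [7 5 1 3 0 6 2 4]
After op 6 (out_shuffle): [7 0 5 6 1 2 3 4]
After op 7 (in_shuffle): [1 7 2 0 3 5 4 6]
After op 8 (in_shuffle): [3 1 5 7 4 2 6 0]
Position 0: card 3.

Answer: 3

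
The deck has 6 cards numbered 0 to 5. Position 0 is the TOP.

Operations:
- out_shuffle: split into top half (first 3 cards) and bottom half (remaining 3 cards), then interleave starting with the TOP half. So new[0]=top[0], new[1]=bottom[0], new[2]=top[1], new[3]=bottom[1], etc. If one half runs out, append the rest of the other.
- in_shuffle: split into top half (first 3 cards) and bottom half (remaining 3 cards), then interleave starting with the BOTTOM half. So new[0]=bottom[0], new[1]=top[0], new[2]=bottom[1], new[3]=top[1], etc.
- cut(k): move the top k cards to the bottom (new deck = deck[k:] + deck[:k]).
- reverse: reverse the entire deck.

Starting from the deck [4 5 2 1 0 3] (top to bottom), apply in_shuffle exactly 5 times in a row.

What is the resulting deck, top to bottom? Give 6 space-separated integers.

After op 1 (in_shuffle): [1 4 0 5 3 2]
After op 2 (in_shuffle): [5 1 3 4 2 0]
After op 3 (in_shuffle): [4 5 2 1 0 3]
After op 4 (in_shuffle): [1 4 0 5 3 2]
After op 5 (in_shuffle): [5 1 3 4 2 0]

Answer: 5 1 3 4 2 0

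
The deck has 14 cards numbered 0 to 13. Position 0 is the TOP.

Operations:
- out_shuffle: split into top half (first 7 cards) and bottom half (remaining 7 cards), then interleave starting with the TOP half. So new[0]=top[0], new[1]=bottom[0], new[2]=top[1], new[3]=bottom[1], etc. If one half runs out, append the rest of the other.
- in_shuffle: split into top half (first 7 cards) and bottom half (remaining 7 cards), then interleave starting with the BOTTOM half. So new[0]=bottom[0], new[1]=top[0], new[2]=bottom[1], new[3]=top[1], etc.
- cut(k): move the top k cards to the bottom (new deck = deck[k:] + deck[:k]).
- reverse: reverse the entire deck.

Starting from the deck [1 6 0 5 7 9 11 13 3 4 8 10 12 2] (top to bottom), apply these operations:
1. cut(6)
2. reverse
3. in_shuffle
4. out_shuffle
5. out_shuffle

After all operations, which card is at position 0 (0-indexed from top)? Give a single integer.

After op 1 (cut(6)): [11 13 3 4 8 10 12 2 1 6 0 5 7 9]
After op 2 (reverse): [9 7 5 0 6 1 2 12 10 8 4 3 13 11]
After op 3 (in_shuffle): [12 9 10 7 8 5 4 0 3 6 13 1 11 2]
After op 4 (out_shuffle): [12 0 9 3 10 6 7 13 8 1 5 11 4 2]
After op 5 (out_shuffle): [12 13 0 8 9 1 3 5 10 11 6 4 7 2]
Position 0: card 12.

Answer: 12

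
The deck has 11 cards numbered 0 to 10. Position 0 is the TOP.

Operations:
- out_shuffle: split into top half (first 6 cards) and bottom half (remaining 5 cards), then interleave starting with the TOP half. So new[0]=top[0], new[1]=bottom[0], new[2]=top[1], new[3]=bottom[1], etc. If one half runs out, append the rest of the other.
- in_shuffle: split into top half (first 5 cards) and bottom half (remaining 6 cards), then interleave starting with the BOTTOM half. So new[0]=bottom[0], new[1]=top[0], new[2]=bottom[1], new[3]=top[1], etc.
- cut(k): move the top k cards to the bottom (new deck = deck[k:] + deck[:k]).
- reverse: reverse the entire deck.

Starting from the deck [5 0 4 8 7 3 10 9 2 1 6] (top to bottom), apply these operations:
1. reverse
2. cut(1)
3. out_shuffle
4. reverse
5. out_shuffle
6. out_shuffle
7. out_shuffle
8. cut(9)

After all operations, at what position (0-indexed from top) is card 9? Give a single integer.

Answer: 6

Derivation:
After op 1 (reverse): [6 1 2 9 10 3 7 8 4 0 5]
After op 2 (cut(1)): [1 2 9 10 3 7 8 4 0 5 6]
After op 3 (out_shuffle): [1 8 2 4 9 0 10 5 3 6 7]
After op 4 (reverse): [7 6 3 5 10 0 9 4 2 8 1]
After op 5 (out_shuffle): [7 9 6 4 3 2 5 8 10 1 0]
After op 6 (out_shuffle): [7 5 9 8 6 10 4 1 3 0 2]
After op 7 (out_shuffle): [7 4 5 1 9 3 8 0 6 2 10]
After op 8 (cut(9)): [2 10 7 4 5 1 9 3 8 0 6]
Card 9 is at position 6.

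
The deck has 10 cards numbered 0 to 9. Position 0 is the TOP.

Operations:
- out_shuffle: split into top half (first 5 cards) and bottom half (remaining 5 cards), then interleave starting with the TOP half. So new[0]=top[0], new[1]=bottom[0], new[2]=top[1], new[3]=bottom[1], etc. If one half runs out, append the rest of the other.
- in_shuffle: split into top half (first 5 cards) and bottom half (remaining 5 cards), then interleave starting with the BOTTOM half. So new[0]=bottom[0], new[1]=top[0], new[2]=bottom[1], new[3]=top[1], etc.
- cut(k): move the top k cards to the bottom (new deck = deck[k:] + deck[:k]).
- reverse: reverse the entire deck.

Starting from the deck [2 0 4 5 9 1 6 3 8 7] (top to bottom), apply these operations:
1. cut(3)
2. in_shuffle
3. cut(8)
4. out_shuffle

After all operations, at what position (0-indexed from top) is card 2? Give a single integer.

After op 1 (cut(3)): [5 9 1 6 3 8 7 2 0 4]
After op 2 (in_shuffle): [8 5 7 9 2 1 0 6 4 3]
After op 3 (cut(8)): [4 3 8 5 7 9 2 1 0 6]
After op 4 (out_shuffle): [4 9 3 2 8 1 5 0 7 6]
Card 2 is at position 3.

Answer: 3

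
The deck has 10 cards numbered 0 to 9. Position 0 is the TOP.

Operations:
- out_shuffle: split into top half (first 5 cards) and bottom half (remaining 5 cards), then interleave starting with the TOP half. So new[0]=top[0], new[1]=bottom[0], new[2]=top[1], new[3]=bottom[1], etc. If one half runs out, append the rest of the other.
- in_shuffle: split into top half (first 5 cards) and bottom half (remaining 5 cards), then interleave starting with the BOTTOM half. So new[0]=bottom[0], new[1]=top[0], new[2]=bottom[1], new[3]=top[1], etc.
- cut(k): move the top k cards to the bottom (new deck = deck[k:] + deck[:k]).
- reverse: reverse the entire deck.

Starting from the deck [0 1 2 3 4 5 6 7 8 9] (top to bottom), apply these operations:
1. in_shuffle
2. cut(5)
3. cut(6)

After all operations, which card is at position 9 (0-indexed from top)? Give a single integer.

Answer: 5

Derivation:
After op 1 (in_shuffle): [5 0 6 1 7 2 8 3 9 4]
After op 2 (cut(5)): [2 8 3 9 4 5 0 6 1 7]
After op 3 (cut(6)): [0 6 1 7 2 8 3 9 4 5]
Position 9: card 5.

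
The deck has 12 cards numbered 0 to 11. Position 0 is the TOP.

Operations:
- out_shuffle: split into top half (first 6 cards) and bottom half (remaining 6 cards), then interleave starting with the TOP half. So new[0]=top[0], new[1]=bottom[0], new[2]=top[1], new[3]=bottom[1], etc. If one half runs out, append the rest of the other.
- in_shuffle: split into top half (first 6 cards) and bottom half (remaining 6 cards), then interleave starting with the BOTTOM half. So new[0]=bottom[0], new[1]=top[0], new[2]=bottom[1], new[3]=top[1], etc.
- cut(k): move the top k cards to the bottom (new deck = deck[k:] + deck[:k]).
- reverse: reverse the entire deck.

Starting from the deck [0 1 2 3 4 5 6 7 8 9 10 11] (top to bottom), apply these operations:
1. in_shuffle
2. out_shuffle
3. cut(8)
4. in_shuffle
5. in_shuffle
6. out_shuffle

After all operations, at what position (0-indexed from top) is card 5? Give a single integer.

Answer: 4

Derivation:
After op 1 (in_shuffle): [6 0 7 1 8 2 9 3 10 4 11 5]
After op 2 (out_shuffle): [6 9 0 3 7 10 1 4 8 11 2 5]
After op 3 (cut(8)): [8 11 2 5 6 9 0 3 7 10 1 4]
After op 4 (in_shuffle): [0 8 3 11 7 2 10 5 1 6 4 9]
After op 5 (in_shuffle): [10 0 5 8 1 3 6 11 4 7 9 2]
After op 6 (out_shuffle): [10 6 0 11 5 4 8 7 1 9 3 2]
Card 5 is at position 4.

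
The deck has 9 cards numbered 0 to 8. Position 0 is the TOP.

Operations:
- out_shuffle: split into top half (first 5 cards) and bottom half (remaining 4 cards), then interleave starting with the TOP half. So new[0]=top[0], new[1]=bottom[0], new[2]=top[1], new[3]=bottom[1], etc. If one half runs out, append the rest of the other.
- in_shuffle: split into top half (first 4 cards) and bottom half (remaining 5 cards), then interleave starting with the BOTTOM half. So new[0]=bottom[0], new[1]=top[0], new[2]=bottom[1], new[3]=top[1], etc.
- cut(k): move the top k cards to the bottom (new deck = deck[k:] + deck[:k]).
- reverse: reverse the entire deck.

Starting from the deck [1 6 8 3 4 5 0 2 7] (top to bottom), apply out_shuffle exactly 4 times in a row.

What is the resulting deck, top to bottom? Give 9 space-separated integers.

Answer: 1 4 7 3 2 8 0 6 5

Derivation:
After op 1 (out_shuffle): [1 5 6 0 8 2 3 7 4]
After op 2 (out_shuffle): [1 2 5 3 6 7 0 4 8]
After op 3 (out_shuffle): [1 7 2 0 5 4 3 8 6]
After op 4 (out_shuffle): [1 4 7 3 2 8 0 6 5]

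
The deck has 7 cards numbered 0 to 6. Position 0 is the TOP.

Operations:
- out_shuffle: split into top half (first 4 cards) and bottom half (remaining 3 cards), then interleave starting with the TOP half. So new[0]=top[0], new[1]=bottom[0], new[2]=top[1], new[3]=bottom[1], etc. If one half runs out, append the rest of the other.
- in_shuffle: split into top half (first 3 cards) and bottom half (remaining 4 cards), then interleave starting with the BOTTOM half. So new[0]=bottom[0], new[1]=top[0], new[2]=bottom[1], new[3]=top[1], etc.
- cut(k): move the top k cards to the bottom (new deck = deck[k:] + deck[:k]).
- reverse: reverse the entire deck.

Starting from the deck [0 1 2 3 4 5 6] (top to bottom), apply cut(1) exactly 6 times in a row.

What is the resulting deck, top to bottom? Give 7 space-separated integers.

After op 1 (cut(1)): [1 2 3 4 5 6 0]
After op 2 (cut(1)): [2 3 4 5 6 0 1]
After op 3 (cut(1)): [3 4 5 6 0 1 2]
After op 4 (cut(1)): [4 5 6 0 1 2 3]
After op 5 (cut(1)): [5 6 0 1 2 3 4]
After op 6 (cut(1)): [6 0 1 2 3 4 5]

Answer: 6 0 1 2 3 4 5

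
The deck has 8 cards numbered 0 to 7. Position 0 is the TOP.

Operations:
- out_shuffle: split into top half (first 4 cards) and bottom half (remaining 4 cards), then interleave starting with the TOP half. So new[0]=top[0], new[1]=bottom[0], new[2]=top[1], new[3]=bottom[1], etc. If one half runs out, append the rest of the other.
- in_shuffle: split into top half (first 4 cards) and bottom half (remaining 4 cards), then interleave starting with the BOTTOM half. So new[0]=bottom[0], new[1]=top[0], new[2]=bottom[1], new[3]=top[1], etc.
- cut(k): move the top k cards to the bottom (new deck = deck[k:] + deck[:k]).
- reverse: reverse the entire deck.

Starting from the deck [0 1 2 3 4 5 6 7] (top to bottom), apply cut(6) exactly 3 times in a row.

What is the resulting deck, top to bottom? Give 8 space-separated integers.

Answer: 2 3 4 5 6 7 0 1

Derivation:
After op 1 (cut(6)): [6 7 0 1 2 3 4 5]
After op 2 (cut(6)): [4 5 6 7 0 1 2 3]
After op 3 (cut(6)): [2 3 4 5 6 7 0 1]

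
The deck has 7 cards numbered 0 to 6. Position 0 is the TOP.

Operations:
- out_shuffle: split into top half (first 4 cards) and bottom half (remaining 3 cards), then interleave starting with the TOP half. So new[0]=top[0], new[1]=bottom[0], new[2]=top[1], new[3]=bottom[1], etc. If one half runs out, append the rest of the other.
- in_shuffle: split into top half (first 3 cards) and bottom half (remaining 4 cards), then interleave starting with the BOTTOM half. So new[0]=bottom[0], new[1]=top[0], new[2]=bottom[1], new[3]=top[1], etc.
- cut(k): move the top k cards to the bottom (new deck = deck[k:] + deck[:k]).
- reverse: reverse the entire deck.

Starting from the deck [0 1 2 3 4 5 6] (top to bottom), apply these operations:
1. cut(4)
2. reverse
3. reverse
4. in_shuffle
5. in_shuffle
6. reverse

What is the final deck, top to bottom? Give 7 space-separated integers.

Answer: 3 1 6 4 2 0 5

Derivation:
After op 1 (cut(4)): [4 5 6 0 1 2 3]
After op 2 (reverse): [3 2 1 0 6 5 4]
After op 3 (reverse): [4 5 6 0 1 2 3]
After op 4 (in_shuffle): [0 4 1 5 2 6 3]
After op 5 (in_shuffle): [5 0 2 4 6 1 3]
After op 6 (reverse): [3 1 6 4 2 0 5]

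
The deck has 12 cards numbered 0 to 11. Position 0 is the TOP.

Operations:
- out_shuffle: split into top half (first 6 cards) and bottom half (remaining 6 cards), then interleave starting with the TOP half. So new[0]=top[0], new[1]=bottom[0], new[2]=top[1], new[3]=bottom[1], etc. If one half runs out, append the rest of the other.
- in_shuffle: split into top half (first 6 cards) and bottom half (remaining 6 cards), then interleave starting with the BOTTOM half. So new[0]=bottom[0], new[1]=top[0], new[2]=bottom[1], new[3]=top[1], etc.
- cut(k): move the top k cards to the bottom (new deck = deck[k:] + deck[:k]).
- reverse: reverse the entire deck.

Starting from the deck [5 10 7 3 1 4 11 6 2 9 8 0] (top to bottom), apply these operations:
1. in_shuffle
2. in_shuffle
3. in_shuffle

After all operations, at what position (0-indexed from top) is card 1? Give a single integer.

Answer: 0

Derivation:
After op 1 (in_shuffle): [11 5 6 10 2 7 9 3 8 1 0 4]
After op 2 (in_shuffle): [9 11 3 5 8 6 1 10 0 2 4 7]
After op 3 (in_shuffle): [1 9 10 11 0 3 2 5 4 8 7 6]
Card 1 is at position 0.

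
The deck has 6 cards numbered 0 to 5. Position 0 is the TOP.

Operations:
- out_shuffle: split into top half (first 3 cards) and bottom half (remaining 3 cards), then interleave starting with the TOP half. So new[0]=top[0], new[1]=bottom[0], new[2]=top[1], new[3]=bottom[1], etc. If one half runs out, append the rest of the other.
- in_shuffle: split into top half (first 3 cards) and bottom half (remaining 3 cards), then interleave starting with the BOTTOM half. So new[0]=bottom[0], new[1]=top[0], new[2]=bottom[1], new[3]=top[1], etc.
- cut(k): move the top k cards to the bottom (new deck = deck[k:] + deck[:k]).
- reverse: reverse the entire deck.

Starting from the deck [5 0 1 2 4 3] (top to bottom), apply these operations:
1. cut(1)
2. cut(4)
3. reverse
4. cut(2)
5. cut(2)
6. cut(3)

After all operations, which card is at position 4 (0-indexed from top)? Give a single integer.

After op 1 (cut(1)): [0 1 2 4 3 5]
After op 2 (cut(4)): [3 5 0 1 2 4]
After op 3 (reverse): [4 2 1 0 5 3]
After op 4 (cut(2)): [1 0 5 3 4 2]
After op 5 (cut(2)): [5 3 4 2 1 0]
After op 6 (cut(3)): [2 1 0 5 3 4]
Position 4: card 3.

Answer: 3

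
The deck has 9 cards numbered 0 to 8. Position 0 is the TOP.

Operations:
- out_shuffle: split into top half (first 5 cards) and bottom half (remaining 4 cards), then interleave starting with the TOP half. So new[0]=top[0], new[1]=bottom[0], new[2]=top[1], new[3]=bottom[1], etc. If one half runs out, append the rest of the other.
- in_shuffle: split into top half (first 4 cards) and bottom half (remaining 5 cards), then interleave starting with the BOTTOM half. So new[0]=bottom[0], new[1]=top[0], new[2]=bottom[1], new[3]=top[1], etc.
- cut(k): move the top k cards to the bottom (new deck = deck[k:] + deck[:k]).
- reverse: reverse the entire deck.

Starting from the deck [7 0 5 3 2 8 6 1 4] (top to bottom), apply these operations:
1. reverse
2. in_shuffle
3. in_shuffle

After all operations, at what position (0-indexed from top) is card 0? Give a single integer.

After op 1 (reverse): [4 1 6 8 2 3 5 0 7]
After op 2 (in_shuffle): [2 4 3 1 5 6 0 8 7]
After op 3 (in_shuffle): [5 2 6 4 0 3 8 1 7]
Card 0 is at position 4.

Answer: 4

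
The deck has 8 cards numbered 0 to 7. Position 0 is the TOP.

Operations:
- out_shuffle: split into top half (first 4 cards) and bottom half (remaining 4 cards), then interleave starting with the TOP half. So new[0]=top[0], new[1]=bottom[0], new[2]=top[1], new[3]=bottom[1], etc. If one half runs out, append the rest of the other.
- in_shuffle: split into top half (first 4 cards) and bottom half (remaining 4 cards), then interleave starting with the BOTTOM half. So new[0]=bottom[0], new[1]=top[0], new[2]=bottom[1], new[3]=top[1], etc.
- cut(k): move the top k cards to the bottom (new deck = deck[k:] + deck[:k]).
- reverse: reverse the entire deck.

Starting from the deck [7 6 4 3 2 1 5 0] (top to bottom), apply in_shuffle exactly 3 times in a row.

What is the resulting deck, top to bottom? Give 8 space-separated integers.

After op 1 (in_shuffle): [2 7 1 6 5 4 0 3]
After op 2 (in_shuffle): [5 2 4 7 0 1 3 6]
After op 3 (in_shuffle): [0 5 1 2 3 4 6 7]

Answer: 0 5 1 2 3 4 6 7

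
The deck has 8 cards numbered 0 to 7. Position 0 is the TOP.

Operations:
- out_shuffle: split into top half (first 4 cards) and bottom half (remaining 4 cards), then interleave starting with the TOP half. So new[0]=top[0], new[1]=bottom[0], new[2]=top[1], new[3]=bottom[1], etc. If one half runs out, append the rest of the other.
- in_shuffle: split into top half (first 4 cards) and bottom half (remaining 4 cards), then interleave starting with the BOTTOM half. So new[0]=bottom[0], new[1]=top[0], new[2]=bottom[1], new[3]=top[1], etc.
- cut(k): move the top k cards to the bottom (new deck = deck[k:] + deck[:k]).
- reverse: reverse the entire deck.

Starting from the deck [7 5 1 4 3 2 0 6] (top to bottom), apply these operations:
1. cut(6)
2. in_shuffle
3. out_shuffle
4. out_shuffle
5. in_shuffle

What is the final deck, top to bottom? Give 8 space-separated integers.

After op 1 (cut(6)): [0 6 7 5 1 4 3 2]
After op 2 (in_shuffle): [1 0 4 6 3 7 2 5]
After op 3 (out_shuffle): [1 3 0 7 4 2 6 5]
After op 4 (out_shuffle): [1 4 3 2 0 6 7 5]
After op 5 (in_shuffle): [0 1 6 4 7 3 5 2]

Answer: 0 1 6 4 7 3 5 2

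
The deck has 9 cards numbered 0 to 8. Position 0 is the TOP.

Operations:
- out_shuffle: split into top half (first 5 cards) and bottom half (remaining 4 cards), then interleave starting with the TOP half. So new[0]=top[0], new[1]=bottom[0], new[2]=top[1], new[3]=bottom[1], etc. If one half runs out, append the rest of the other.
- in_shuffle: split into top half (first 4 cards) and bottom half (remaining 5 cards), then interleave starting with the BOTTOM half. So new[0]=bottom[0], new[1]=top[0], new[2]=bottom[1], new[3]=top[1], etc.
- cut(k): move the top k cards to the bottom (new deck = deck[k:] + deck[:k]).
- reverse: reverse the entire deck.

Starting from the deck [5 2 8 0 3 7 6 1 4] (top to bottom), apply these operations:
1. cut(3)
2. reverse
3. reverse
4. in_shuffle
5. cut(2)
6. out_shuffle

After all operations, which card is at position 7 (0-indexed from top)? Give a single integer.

After op 1 (cut(3)): [0 3 7 6 1 4 5 2 8]
After op 2 (reverse): [8 2 5 4 1 6 7 3 0]
After op 3 (reverse): [0 3 7 6 1 4 5 2 8]
After op 4 (in_shuffle): [1 0 4 3 5 7 2 6 8]
After op 5 (cut(2)): [4 3 5 7 2 6 8 1 0]
After op 6 (out_shuffle): [4 6 3 8 5 1 7 0 2]
Position 7: card 0.

Answer: 0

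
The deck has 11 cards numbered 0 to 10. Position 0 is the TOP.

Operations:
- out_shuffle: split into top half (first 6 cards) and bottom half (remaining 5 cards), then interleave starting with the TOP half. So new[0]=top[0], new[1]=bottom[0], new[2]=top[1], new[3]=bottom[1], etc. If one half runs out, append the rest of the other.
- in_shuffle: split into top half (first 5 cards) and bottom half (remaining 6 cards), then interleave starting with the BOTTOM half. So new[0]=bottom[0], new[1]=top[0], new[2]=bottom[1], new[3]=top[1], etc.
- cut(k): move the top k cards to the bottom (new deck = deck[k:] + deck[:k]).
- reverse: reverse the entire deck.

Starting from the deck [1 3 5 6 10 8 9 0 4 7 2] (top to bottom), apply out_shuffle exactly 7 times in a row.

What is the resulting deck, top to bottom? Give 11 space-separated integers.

Answer: 1 4 8 5 2 0 10 3 7 9 6

Derivation:
After op 1 (out_shuffle): [1 9 3 0 5 4 6 7 10 2 8]
After op 2 (out_shuffle): [1 6 9 7 3 10 0 2 5 8 4]
After op 3 (out_shuffle): [1 0 6 2 9 5 7 8 3 4 10]
After op 4 (out_shuffle): [1 7 0 8 6 3 2 4 9 10 5]
After op 5 (out_shuffle): [1 2 7 4 0 9 8 10 6 5 3]
After op 6 (out_shuffle): [1 8 2 10 7 6 4 5 0 3 9]
After op 7 (out_shuffle): [1 4 8 5 2 0 10 3 7 9 6]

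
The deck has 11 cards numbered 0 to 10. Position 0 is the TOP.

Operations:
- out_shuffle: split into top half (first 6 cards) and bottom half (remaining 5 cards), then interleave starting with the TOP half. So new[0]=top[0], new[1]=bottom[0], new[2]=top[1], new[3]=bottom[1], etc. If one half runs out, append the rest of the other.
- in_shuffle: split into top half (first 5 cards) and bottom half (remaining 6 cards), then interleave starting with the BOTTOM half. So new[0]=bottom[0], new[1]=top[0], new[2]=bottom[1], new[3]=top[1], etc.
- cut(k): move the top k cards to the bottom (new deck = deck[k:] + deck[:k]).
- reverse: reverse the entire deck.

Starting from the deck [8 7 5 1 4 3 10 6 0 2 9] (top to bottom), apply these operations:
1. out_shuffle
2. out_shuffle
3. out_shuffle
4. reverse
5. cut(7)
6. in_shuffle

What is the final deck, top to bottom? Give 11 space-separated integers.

After op 1 (out_shuffle): [8 10 7 6 5 0 1 2 4 9 3]
After op 2 (out_shuffle): [8 1 10 2 7 4 6 9 5 3 0]
After op 3 (out_shuffle): [8 6 1 9 10 5 2 3 7 0 4]
After op 4 (reverse): [4 0 7 3 2 5 10 9 1 6 8]
After op 5 (cut(7)): [9 1 6 8 4 0 7 3 2 5 10]
After op 6 (in_shuffle): [0 9 7 1 3 6 2 8 5 4 10]

Answer: 0 9 7 1 3 6 2 8 5 4 10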